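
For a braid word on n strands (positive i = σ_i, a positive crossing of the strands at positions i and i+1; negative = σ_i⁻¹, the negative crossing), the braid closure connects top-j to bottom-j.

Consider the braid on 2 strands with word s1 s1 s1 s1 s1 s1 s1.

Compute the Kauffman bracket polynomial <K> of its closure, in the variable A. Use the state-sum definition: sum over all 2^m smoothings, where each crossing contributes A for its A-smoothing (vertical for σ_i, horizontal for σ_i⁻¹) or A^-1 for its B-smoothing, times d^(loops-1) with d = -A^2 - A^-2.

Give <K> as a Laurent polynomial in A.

Braid: s1 s1 s1 s1 s1 s1 s1 on 2 strands, 7 crossings.
Writhe w = (#positive) - (#negative) = 7 - 0 = 7.
Computing the Kauffman bracket via state sum. There are 2^7 = 128 states.
Smooth each crossing (0=||, 1=⌣⌢); contribution A^(Σ sign_k(1-2s_k)) * d^(L-1).
Tabulate the states by total A-exponent and number of loops L (A-exp: L × count):
  A^7: L=2 ×1
  A^5: L=1 ×7
  A^3: L=2 ×21
  A^1: L=3 ×35
  A^-1: L=4 ×35
  A^-3: L=5 ×21
  A^-5: L=6 ×7
  A^-7: L=7 ×1
Each group contributes A^e * Σ count * d^(L-1):
Powers of d = -A^2 - A^-2: d^2 = A^4 + 2 + A^-4; d^3 = -A^6 - 3*A^2 - 3*A^-2 - A^-6; d^4 = A^8 + 4*A^4 + 6 + 4*A^-4 + A^-8; d^5 = -A^10 - 5*A^6 - 10*A^2 - 10*A^-2 - 5*A^-6 - A^-10; d^6 = A^12 + 6*A^8 + 15*A^4 + 20 + 15*A^-4 + 6*A^-8 + A^-12.
  A^7 * (d) = -A^9 - A^5
  A^5 * (7) = 7*A^5
  A^3 * (21*d) = -21*A^5 - 21*A
  A^1 * (35*d^2) = 35*A^5 + 70*A + 35*A^-3
  A^-1 * (35*d^3) = -35*A^5 - 105*A - 105*A^-3 - 35*A^-7
  A^-3 * (21*d^4) = 21*A^5 + 84*A + 126*A^-3 + 84*A^-7 + 21*A^-11
  A^-5 * (7*d^5) = -7*A^5 - 35*A - 70*A^-3 - 70*A^-7 - 35*A^-11 - 7*A^-15
  A^-7 * (d^6) = A^5 + 6*A + 15*A^-3 + 20*A^-7 + 15*A^-11 + 6*A^-15 + A^-19
Summing the groups: <K> = -A^9 - A + A^-3 - A^-7 + A^-11 - A^-15 + A^-19

Answer: -A^9 - A + A^-3 - A^-7 + A^-11 - A^-15 + A^-19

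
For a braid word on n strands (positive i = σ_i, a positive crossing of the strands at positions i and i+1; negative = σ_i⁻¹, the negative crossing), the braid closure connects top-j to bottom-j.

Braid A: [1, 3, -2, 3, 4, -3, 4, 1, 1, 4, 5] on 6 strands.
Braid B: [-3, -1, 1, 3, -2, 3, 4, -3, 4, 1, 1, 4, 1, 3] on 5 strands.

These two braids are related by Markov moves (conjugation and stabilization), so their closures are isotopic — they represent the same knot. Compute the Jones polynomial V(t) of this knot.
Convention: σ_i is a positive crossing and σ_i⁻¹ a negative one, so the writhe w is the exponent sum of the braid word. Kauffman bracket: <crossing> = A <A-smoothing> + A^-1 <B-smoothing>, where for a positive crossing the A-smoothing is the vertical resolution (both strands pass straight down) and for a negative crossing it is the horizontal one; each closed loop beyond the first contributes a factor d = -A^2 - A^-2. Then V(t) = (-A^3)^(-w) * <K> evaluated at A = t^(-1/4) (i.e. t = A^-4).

Markov-equivalent braids have isotopic closures, hence identical knot invariants. Strip the Markov moves from each word to reach a common short braid β, then compute V(t) once on β.
Braid A: s1 s3 s2^-1 s3 s4 s3^-1 s4 s1 s1 s4 s5 on 6 strands reduces by inverse Markov moves (closure unchanged at each step):
  Destabilize: the word has the form β·s5 where s5 occurs only as the final letter (β ∈ B_5); drop it and the last strand → 5 strands.
Reduced to β = s1 s3 s2^-1 s3 s4 s3^-1 s4 s1 s1 s4 on 5 strands, 10 crossings.
Braid B: s3^-1 s1^-1 s1 s3 s2^-1 s3 s4 s3^-1 s4 s1 s1 s4 s1 s3 on 5 strands reduces by inverse Markov moves (closure unchanged at each step):
  Deconjugate: the word is γ·β·γ⁻¹ with γ = s3^-1 s1^-1 (prefix) and γ⁻¹ = s1 s3 (suffix); strip both.
Reduced to β = s1 s3 s2^-1 s3 s4 s3^-1 s4 s1 s1 s4 on 5 strands, 10 crossings.
Both give the same β = s1 s3 s2^-1 s3 s4 s3^-1 s4 s1 s1 s4 on 5 strands, so one state sum suffices:
Braid: s1 s3 s2^-1 s3 s4 s3^-1 s4 s1 s1 s4 on 5 strands, 10 crossings.
Writhe w = (#positive) - (#negative) = 8 - 2 = 6.
State-sum expansion of <K>. There are 2^10 = 1024 states.
Each crossing splits two ways (0=vertical, 1=horizontal). The state's weight is A^(#A-smoothings - #B-smoothings) * d^(loops - 1).
Tabulate the states by total A-exponent and number of loops L (A-exp: L × count):
  A^10: L=3 ×1
  A^8: L=2 ×6, L=4 ×4
  A^6: L=1 ×9, L=3 ×32, L=5 ×4
  A^4: L=2 ×70, L=4 ×49, L=6 ×1
  A^2: L=1 ×30, L=3 ×149, L=5 ×31
  A^0: L=2 ×99, L=4 ×144, L=6 ×9
  A^-2: L=3 ×136, L=5 ×73, L=7 ×1
  A^-4: L=4 ×101, L=6 ×19
  A^-6: L=5 ×43, L=7 ×2
  A^-8: L=6 ×10
  A^-10: L=7 ×1
Each group contributes A^e * Σ count * d^(L-1):
Powers of d = -A^2 - A^-2: d^2 = A^4 + 2 + A^-4; d^3 = -A^6 - 3*A^2 - 3*A^-2 - A^-6; d^4 = A^8 + 4*A^4 + 6 + 4*A^-4 + A^-8; d^5 = -A^10 - 5*A^6 - 10*A^2 - 10*A^-2 - 5*A^-6 - A^-10; d^6 = A^12 + 6*A^8 + 15*A^4 + 20 + 15*A^-4 + 6*A^-8 + A^-12.
  A^10 * (d^2) = A^14 + 2*A^10 + A^6
  A^8 * (6*d + 4*d^3) = -4*A^14 - 18*A^10 - 18*A^6 - 4*A^2
  A^6 * (9 + 32*d^2 + 4*d^4) = 4*A^14 + 48*A^10 + 97*A^6 + 48*A^2 + 4*A^-2
  A^4 * (70*d + 49*d^3 + d^5) = -A^14 - 54*A^10 - 227*A^6 - 227*A^2 - 54*A^-2 - A^-6
  A^2 * (30 + 149*d^2 + 31*d^4) = 31*A^10 + 273*A^6 + 514*A^2 + 273*A^-2 + 31*A^-6
  A^0 * (99*d + 144*d^3 + 9*d^5) = -9*A^10 - 189*A^6 - 621*A^2 - 621*A^-2 - 189*A^-6 - 9*A^-10
  A^-2 * (136*d^2 + 73*d^4 + d^6) = A^10 + 79*A^6 + 443*A^2 + 730*A^-2 + 443*A^-6 + 79*A^-10 + A^-14
  A^-4 * (101*d^3 + 19*d^5) = -19*A^6 - 196*A^2 - 493*A^-2 - 493*A^-6 - 196*A^-10 - 19*A^-14
  A^-6 * (43*d^4 + 2*d^6) = 2*A^6 + 55*A^2 + 202*A^-2 + 298*A^-6 + 202*A^-10 + 55*A^-14 + 2*A^-18
  A^-8 * (10*d^5) = -10*A^2 - 50*A^-2 - 100*A^-6 - 100*A^-10 - 50*A^-14 - 10*A^-18
  A^-10 * (d^6) = A^2 + 6*A^-2 + 15*A^-6 + 20*A^-10 + 15*A^-14 + 6*A^-18 + A^-22
Summing the groups: <K> = A^10 - A^6 + 3*A^2 - 3*A^-2 + 4*A^-6 - 4*A^-10 + 2*A^-14 - 2*A^-18 + A^-22
Normalise by the writhe: (-A^3)^(-w) = (-A^3)^(-6) = A^-18, so f(A) = A^-18 * <K> = A^-8 - A^-12 + 3*A^-16 - 3*A^-20 + 4*A^-24 - 4*A^-28 + 2*A^-32 - 2*A^-36 + A^-40.
Substitute A = t^(-1/4), i.e. A^e → t^(-e/4): V(t) = t^10 - 2*t^9 + 2*t^8 - 4*t^7 + 4*t^6 - 3*t^5 + 3*t^4 - t^3 + t^2

Answer: t^10 - 2*t^9 + 2*t^8 - 4*t^7 + 4*t^6 - 3*t^5 + 3*t^4 - t^3 + t^2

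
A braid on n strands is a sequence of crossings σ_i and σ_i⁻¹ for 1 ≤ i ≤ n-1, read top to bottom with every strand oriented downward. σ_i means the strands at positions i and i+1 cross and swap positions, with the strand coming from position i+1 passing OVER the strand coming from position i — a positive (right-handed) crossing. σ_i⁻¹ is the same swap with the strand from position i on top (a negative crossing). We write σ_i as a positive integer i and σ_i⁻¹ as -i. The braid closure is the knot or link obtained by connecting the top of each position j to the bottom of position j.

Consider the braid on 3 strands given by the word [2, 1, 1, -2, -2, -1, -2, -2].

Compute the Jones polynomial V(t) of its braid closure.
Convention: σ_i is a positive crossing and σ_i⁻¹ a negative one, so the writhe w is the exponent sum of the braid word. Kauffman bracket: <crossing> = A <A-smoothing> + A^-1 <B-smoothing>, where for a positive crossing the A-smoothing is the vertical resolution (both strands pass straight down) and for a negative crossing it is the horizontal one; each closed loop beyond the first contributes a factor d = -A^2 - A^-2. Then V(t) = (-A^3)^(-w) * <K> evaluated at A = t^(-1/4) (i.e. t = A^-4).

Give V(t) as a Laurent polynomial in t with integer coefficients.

1

Derivation:
The presented braid s2 s1 s1 s2^-1 s2^-1 s1^-1 s2^-1 s2^-1 on 3 strands reduces by inverse Markov moves (closure unchanged at each step):
  Deconjugate: the word is γ·β·γ⁻¹ with γ = s2 (prefix) and γ⁻¹ = s2^-1 (suffix); strip both.
Reduced to β = s1 s1 s2^-1 s2^-1 s1^-1 s2^-1 on 3 strands, 6 crossings.
Compute on β:
Braid: s1 s1 s2^-1 s2^-1 s1^-1 s2^-1 on 3 strands, 6 crossings.
Writhe w = (#positive) - (#negative) = 2 - 4 = -2.
Computing the Kauffman bracket via state sum. There are 2^6 = 64 states.
For each crossing: s=0 is the vertical smoothing, s=1 horizontal. Crossing k contributes A^(sign_k * (1 - 2*s_k)); loop factor d = -A^2 - A^-2.
Tabulate the states by total A-exponent and number of loops L (A-exp: L × count):
  A^6: L=3 ×1
  A^4: L=2 ×5, L=4 ×1
  A^2: L=1 ×7, L=3 ×8
  A^0: L=2 ×18, L=4 ×2
  A^-2: L=1 ×6, L=3 ×9
  A^-4: L=2 ×5, L=4 ×1
  A^-6: L=3 ×1
Each group contributes A^e * Σ count * d^(L-1):
Powers of d = -A^2 - A^-2: d^2 = A^4 + 2 + A^-4; d^3 = -A^6 - 3*A^2 - 3*A^-2 - A^-6.
  A^6 * (d^2) = A^10 + 2*A^6 + A^2
  A^4 * (5*d + d^3) = -A^10 - 8*A^6 - 8*A^2 - A^-2
  A^2 * (7 + 8*d^2) = 8*A^6 + 23*A^2 + 8*A^-2
  A^0 * (18*d + 2*d^3) = -2*A^6 - 24*A^2 - 24*A^-2 - 2*A^-6
  A^-2 * (6 + 9*d^2) = 9*A^2 + 24*A^-2 + 9*A^-6
  A^-4 * (5*d + d^3) = -A^2 - 8*A^-2 - 8*A^-6 - A^-10
  A^-6 * (d^2) = A^-2 + 2*A^-6 + A^-10
Summing the groups: <K> = A^-6
Normalise by the writhe: (-A^3)^(-w) = (-A^3)^(2) = A^6, so f(A) = A^6 * <K> = 1.
Substitute A = t^(-1/4), i.e. A^e → t^(-e/4): V(t) = 1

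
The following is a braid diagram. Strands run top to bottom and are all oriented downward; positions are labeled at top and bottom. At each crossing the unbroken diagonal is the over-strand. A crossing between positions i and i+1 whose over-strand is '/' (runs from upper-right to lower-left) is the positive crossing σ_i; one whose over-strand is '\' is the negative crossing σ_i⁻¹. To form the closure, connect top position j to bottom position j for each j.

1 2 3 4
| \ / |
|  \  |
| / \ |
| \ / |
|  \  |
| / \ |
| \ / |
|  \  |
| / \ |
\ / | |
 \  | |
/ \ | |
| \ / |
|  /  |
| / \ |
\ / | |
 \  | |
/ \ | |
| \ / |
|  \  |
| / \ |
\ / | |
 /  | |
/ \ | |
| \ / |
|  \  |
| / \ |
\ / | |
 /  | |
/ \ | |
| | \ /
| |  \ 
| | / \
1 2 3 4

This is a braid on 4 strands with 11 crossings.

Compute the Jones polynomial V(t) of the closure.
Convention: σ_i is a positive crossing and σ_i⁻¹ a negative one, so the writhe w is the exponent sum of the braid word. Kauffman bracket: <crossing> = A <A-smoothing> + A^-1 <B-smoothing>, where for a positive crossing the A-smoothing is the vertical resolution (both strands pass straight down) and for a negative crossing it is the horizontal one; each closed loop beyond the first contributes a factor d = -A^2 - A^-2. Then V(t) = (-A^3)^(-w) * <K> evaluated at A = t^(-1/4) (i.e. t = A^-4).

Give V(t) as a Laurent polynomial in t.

Reading the diagram top to bottom ('/'-over between positions i,i+1 = s_i, '\'-over = s_i^-1): braid word = s2^-1 s2^-1 s2^-1 s1^-1 s2 s1^-1 s2^-1 s1 s2^-1 s1 s3^-1.
The presented braid s2^-1 s2^-1 s2^-1 s1^-1 s2 s1^-1 s2^-1 s1 s2^-1 s1 s3^-1 on 4 strands reduces by inverse Markov moves (closure unchanged at each step):
  Destabilize: the word has the form β·s3^-1 where s3^-1 occurs only as the final letter (β ∈ B_3); drop it and the last strand → 3 strands.
Reduced to β = s2^-1 s2^-1 s2^-1 s1^-1 s2 s1^-1 s2^-1 s1 s2^-1 s1 on 3 strands, 10 crossings.
Compute on β:
Braid: s2^-1 s2^-1 s2^-1 s1^-1 s2 s1^-1 s2^-1 s1 s2^-1 s1 on 3 strands, 10 crossings.
Writhe w = (#positive) - (#negative) = 3 - 7 = -4.
Computing the Kauffman bracket via state sum. There are 2^10 = 1024 states.
Each crossing splits two ways (0=vertical, 1=horizontal). The state's weight is A^(#A-smoothings - #B-smoothings) * d^(loops - 1).
Tabulate the states by total A-exponent and number of loops L (A-exp: L × count):
  A^10: L=6 ×1
  A^8: L=5 ×10
  A^6: L=4 ×41, L=6 ×4
  A^4: L=3 ×88, L=5 ×31, L=7 ×1
  A^2: L=2 ×102, L=4 ×99, L=6 ×9
  A^0: L=1 ×54, L=3 ×162, L=5 ×36
  A^-2: L=2 ×134, L=4 ×74, L=6 ×2
  A^-4: L=1 ×30, L=3 ×82, L=5 ×8
  A^-6: L=2 ×32, L=4 ×13
  A^-8: L=1 ×3, L=3 ×7
  A^-10: L=2 ×1
Each group contributes A^e * Σ count * d^(L-1):
Powers of d = -A^2 - A^-2: d^2 = A^4 + 2 + A^-4; d^3 = -A^6 - 3*A^2 - 3*A^-2 - A^-6; d^4 = A^8 + 4*A^4 + 6 + 4*A^-4 + A^-8; d^5 = -A^10 - 5*A^6 - 10*A^2 - 10*A^-2 - 5*A^-6 - A^-10; d^6 = A^12 + 6*A^8 + 15*A^4 + 20 + 15*A^-4 + 6*A^-8 + A^-12.
  A^10 * (d^5) = -A^20 - 5*A^16 - 10*A^12 - 10*A^8 - 5*A^4 - 1
  A^8 * (10*d^4) = 10*A^16 + 40*A^12 + 60*A^8 + 40*A^4 + 10
  A^6 * (41*d^3 + 4*d^5) = -4*A^16 - 61*A^12 - 163*A^8 - 163*A^4 - 61 - 4*A^-4
  A^4 * (88*d^2 + 31*d^4 + d^6) = A^16 + 37*A^12 + 227*A^8 + 382*A^4 + 227 + 37*A^-4 + A^-8
  A^2 * (102*d + 99*d^3 + 9*d^5) = -9*A^12 - 144*A^8 - 489*A^4 - 489 - 144*A^-4 - 9*A^-8
  A^0 * (54 + 162*d^2 + 36*d^4) = 36*A^8 + 306*A^4 + 594 + 306*A^-4 + 36*A^-8
  A^-2 * (134*d + 74*d^3 + 2*d^5) = -2*A^8 - 84*A^4 - 376 - 376*A^-4 - 84*A^-8 - 2*A^-12
  A^-4 * (30 + 82*d^2 + 8*d^4) = 8*A^4 + 114 + 242*A^-4 + 114*A^-8 + 8*A^-12
  A^-6 * (32*d + 13*d^3) = -13 - 71*A^-4 - 71*A^-8 - 13*A^-12
  A^-8 * (3 + 7*d^2) = 7*A^-4 + 17*A^-8 + 7*A^-12
  A^-10 * (d) = -A^-8 - A^-12
Summing the groups: <K> = -A^20 + 2*A^16 - 3*A^12 + 4*A^8 - 5*A^4 + 5 - 3*A^-4 + 3*A^-8 - A^-12
Normalise by the writhe: (-A^3)^(-w) = (-A^3)^(4) = A^12, so f(A) = A^12 * <K> = -A^32 + 2*A^28 - 3*A^24 + 4*A^20 - 5*A^16 + 5*A^12 - 3*A^8 + 3*A^4 - 1.
Substitute A = t^(-1/4), i.e. A^e → t^(-e/4): V(t) = -1 + 3*t^-1 - 3*t^-2 + 5*t^-3 - 5*t^-4 + 4*t^-5 - 3*t^-6 + 2*t^-7 - t^-8

Answer: -1 + 3*t^-1 - 3*t^-2 + 5*t^-3 - 5*t^-4 + 4*t^-5 - 3*t^-6 + 2*t^-7 - t^-8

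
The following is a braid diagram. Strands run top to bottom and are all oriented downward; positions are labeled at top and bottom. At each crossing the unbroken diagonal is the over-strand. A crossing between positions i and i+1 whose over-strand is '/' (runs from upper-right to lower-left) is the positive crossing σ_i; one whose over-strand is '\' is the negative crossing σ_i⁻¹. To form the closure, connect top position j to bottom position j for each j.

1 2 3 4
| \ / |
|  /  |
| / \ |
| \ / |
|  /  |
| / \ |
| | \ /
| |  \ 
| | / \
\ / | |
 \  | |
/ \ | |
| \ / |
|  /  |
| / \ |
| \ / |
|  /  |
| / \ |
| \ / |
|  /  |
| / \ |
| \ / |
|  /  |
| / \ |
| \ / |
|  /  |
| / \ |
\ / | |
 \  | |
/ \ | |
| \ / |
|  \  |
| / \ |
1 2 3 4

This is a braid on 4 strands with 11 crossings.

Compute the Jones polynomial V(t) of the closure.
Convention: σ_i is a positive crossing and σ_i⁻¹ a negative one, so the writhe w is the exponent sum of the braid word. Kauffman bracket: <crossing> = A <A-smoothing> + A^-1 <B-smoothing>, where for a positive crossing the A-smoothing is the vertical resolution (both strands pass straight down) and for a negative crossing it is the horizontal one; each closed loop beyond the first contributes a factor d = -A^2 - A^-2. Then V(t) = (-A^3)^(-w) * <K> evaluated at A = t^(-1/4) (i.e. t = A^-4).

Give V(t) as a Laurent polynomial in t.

t^8 - 2*t^7 + 2*t^6 - 3*t^5 + 3*t^4 - 2*t^3 + 2*t^2 - t + 1

Derivation:
Reading the diagram top to bottom ('/'-over between positions i,i+1 = s_i, '\'-over = s_i^-1): braid word = s2 s2 s3^-1 s1^-1 s2 s2 s2 s2 s2 s1^-1 s2^-1.
The presented braid s2 s2 s3^-1 s1^-1 s2 s2 s2 s2 s2 s1^-1 s2^-1 on 4 strands reduces by inverse Markov moves (closure unchanged at each step):
  Deconjugate: the word is γ·β·γ⁻¹ with γ = s2 (prefix) and γ⁻¹ = s2^-1 (suffix); strip both.
Reduced to β = s2 s3^-1 s1^-1 s2 s2 s2 s2 s2 s1^-1 on 4 strands, 9 crossings.
Compute on β:
Braid: s2 s3^-1 s1^-1 s2 s2 s2 s2 s2 s1^-1 on 4 strands, 9 crossings.
Writhe w = (#positive) - (#negative) = 6 - 3 = 3.
Enumerate smoothing states for the bracket polynomial. There are 2^9 = 512 states.
For each crossing: s=0 is the vertical smoothing, s=1 horizontal. Crossing k contributes A^(sign_k * (1 - 2*s_k)); loop factor d = -A^2 - A^-2.
Tabulate the states by total A-exponent and number of loops L (A-exp: L × count):
  A^9: L=3 ×1
  A^7: L=2 ×8, L=4 ×1
  A^5: L=1 ×17, L=3 ×19
  A^3: L=2 ×63, L=4 ×21
  A^1: L=3 ×111, L=5 ×15
  A^-1: L=4 ×120, L=6 ×6
  A^-3: L=5 ×83, L=7 ×1
  A^-5: L=6 ×36
  A^-7: L=7 ×9
  A^-9: L=8 ×1
Each group contributes A^e * Σ count * d^(L-1):
Powers of d = -A^2 - A^-2: d^2 = A^4 + 2 + A^-4; d^3 = -A^6 - 3*A^2 - 3*A^-2 - A^-6; d^4 = A^8 + 4*A^4 + 6 + 4*A^-4 + A^-8; d^5 = -A^10 - 5*A^6 - 10*A^2 - 10*A^-2 - 5*A^-6 - A^-10; d^6 = A^12 + 6*A^8 + 15*A^4 + 20 + 15*A^-4 + 6*A^-8 + A^-12; d^7 = -A^14 - 7*A^10 - 21*A^6 - 35*A^2 - 35*A^-2 - 21*A^-6 - 7*A^-10 - A^-14.
  A^9 * (d^2) = A^13 + 2*A^9 + A^5
  A^7 * (8*d + d^3) = -A^13 - 11*A^9 - 11*A^5 - A
  A^5 * (17 + 19*d^2) = 19*A^9 + 55*A^5 + 19*A
  A^3 * (63*d + 21*d^3) = -21*A^9 - 126*A^5 - 126*A - 21*A^-3
  A^1 * (111*d^2 + 15*d^4) = 15*A^9 + 171*A^5 + 312*A + 171*A^-3 + 15*A^-7
  A^-1 * (120*d^3 + 6*d^5) = -6*A^9 - 150*A^5 - 420*A - 420*A^-3 - 150*A^-7 - 6*A^-11
  A^-3 * (83*d^4 + d^6) = A^9 + 89*A^5 + 347*A + 518*A^-3 + 347*A^-7 + 89*A^-11 + A^-15
  A^-5 * (36*d^5) = -36*A^5 - 180*A - 360*A^-3 - 360*A^-7 - 180*A^-11 - 36*A^-15
  A^-7 * (9*d^6) = 9*A^5 + 54*A + 135*A^-3 + 180*A^-7 + 135*A^-11 + 54*A^-15 + 9*A^-19
  A^-9 * (d^7) = -A^5 - 7*A - 21*A^-3 - 35*A^-7 - 35*A^-11 - 21*A^-15 - 7*A^-19 - A^-23
Summing the groups: <K> = -A^9 + A^5 - 2*A + 2*A^-3 - 3*A^-7 + 3*A^-11 - 2*A^-15 + 2*A^-19 - A^-23
Normalise by the writhe: (-A^3)^(-w) = (-A^3)^(-3) = -A^-9, so f(A) = -A^-9 * <K> = 1 - A^-4 + 2*A^-8 - 2*A^-12 + 3*A^-16 - 3*A^-20 + 2*A^-24 - 2*A^-28 + A^-32.
Substitute A = t^(-1/4), i.e. A^e → t^(-e/4): V(t) = t^8 - 2*t^7 + 2*t^6 - 3*t^5 + 3*t^4 - 2*t^3 + 2*t^2 - t + 1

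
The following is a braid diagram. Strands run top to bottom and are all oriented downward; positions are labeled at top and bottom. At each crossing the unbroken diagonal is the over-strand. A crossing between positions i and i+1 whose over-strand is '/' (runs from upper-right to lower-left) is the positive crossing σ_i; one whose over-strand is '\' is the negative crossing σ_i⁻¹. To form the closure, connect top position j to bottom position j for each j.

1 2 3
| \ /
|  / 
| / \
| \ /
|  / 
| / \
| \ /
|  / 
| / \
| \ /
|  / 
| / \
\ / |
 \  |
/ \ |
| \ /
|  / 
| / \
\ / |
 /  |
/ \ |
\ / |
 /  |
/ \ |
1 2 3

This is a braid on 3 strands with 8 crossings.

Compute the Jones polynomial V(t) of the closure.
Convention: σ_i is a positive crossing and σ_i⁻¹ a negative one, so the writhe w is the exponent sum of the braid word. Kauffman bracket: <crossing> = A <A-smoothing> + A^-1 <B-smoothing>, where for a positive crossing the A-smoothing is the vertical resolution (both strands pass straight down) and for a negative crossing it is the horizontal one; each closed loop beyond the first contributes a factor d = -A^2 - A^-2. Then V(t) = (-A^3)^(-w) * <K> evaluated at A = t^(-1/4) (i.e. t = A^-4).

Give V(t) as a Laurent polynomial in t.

Reading the diagram top to bottom ('/'-over between positions i,i+1 = s_i, '\'-over = s_i^-1): braid word = s2 s2 s2 s2 s1^-1 s2 s1 s1.
Braid: s2 s2 s2 s2 s1^-1 s2 s1 s1 on 3 strands, 8 crossings.
Writhe w = (#positive) - (#negative) = 7 - 1 = 6.
Enumerate smoothing states for the bracket polynomial. There are 2^8 = 256 states.
For each crossing: s=0 is the vertical smoothing, s=1 horizontal. Crossing k contributes A^(sign_k * (1 - 2*s_k)); loop factor d = -A^2 - A^-2.
Tabulate the states by total A-exponent and number of loops L (A-exp: L × count):
  A^8: L=2 ×1
  A^6: L=1 ×5, L=3 ×3
  A^4: L=2 ×27, L=4 ×1
  A^2: L=1 ×18, L=3 ×38
  A^0: L=2 ×41, L=4 ×29
  A^-2: L=3 ×44, L=5 ×12
  A^-4: L=4 ×26, L=6 ×2
  A^-6: L=5 ×8
  A^-8: L=6 ×1
Each group contributes A^e * Σ count * d^(L-1):
Powers of d = -A^2 - A^-2: d^2 = A^4 + 2 + A^-4; d^3 = -A^6 - 3*A^2 - 3*A^-2 - A^-6; d^4 = A^8 + 4*A^4 + 6 + 4*A^-4 + A^-8; d^5 = -A^10 - 5*A^6 - 10*A^2 - 10*A^-2 - 5*A^-6 - A^-10.
  A^8 * (d) = -A^10 - A^6
  A^6 * (5 + 3*d^2) = 3*A^10 + 11*A^6 + 3*A^2
  A^4 * (27*d + d^3) = -A^10 - 30*A^6 - 30*A^2 - A^-2
  A^2 * (18 + 38*d^2) = 38*A^6 + 94*A^2 + 38*A^-2
  A^0 * (41*d + 29*d^3) = -29*A^6 - 128*A^2 - 128*A^-2 - 29*A^-6
  A^-2 * (44*d^2 + 12*d^4) = 12*A^6 + 92*A^2 + 160*A^-2 + 92*A^-6 + 12*A^-10
  A^-4 * (26*d^3 + 2*d^5) = -2*A^6 - 36*A^2 - 98*A^-2 - 98*A^-6 - 36*A^-10 - 2*A^-14
  A^-6 * (8*d^4) = 8*A^2 + 32*A^-2 + 48*A^-6 + 32*A^-10 + 8*A^-14
  A^-8 * (d^5) = -A^2 - 5*A^-2 - 10*A^-6 - 10*A^-10 - 5*A^-14 - A^-18
Summing the groups: <K> = A^10 - A^6 + 2*A^2 - 2*A^-2 + 3*A^-6 - 2*A^-10 + A^-14 - A^-18
Normalise by the writhe: (-A^3)^(-w) = (-A^3)^(-6) = A^-18, so f(A) = A^-18 * <K> = A^-8 - A^-12 + 2*A^-16 - 2*A^-20 + 3*A^-24 - 2*A^-28 + A^-32 - A^-36.
Substitute A = t^(-1/4), i.e. A^e → t^(-e/4): V(t) = -t^9 + t^8 - 2*t^7 + 3*t^6 - 2*t^5 + 2*t^4 - t^3 + t^2

Answer: -t^9 + t^8 - 2*t^7 + 3*t^6 - 2*t^5 + 2*t^4 - t^3 + t^2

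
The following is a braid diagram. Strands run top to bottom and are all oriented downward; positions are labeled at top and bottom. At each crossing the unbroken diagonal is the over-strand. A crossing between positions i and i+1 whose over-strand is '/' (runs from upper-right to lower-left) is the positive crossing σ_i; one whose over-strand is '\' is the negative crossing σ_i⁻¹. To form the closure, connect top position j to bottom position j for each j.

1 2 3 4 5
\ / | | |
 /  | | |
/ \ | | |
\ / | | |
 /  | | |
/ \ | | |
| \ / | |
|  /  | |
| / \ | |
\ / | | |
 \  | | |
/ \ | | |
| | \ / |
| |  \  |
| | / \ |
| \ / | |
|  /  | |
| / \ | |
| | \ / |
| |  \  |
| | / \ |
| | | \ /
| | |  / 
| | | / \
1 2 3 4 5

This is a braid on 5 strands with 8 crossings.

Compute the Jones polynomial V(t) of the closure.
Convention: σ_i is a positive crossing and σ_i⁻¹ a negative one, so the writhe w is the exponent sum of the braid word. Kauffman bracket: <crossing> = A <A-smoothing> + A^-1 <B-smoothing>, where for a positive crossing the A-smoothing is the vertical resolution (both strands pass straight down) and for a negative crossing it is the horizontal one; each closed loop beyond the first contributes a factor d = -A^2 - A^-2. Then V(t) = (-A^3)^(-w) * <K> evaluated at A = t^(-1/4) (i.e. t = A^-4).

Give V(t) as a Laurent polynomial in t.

t^4 - t^3 + t^2 - 2*t + 2 - t^-1 + t^-2

Derivation:
Reading the diagram top to bottom ('/'-over between positions i,i+1 = s_i, '\'-over = s_i^-1): braid word = s1 s1 s2 s1^-1 s3^-1 s2 s3^-1 s4.
The presented braid s1 s1 s2 s1^-1 s3^-1 s2 s3^-1 s4 on 5 strands reduces by inverse Markov moves (closure unchanged at each step):
  Destabilize: the word has the form β·s4 where s4 occurs only as the final letter (β ∈ B_4); drop it and the last strand → 4 strands.
Reduced to β = s1 s1 s2 s1^-1 s3^-1 s2 s3^-1 on 4 strands, 7 crossings.
Compute on β:
Braid: s1 s1 s2 s1^-1 s3^-1 s2 s3^-1 on 4 strands, 7 crossings.
Writhe w = (#positive) - (#negative) = 4 - 3 = 1.
State-sum expansion of <K>. There are 2^7 = 128 states.
Smooth each crossing (0=||, 1=⌣⌢); contribution A^(Σ sign_k(1-2s_k)) * d^(L-1).
Tabulate the states by total A-exponent and number of loops L (A-exp: L × count):
  A^7: L=3 ×1
  A^5: L=2 ×4, L=4 ×3
  A^3: L=1 ×5, L=3 ×15, L=5 ×1
  A^1: L=2 ×27, L=4 ×8
  A^-1: L=1 ×14, L=3 ×20, L=5 ×1
  A^-3: L=2 ×17, L=4 ×4
  A^-5: L=3 ×7
  A^-7: L=4 ×1
Each group contributes A^e * Σ count * d^(L-1):
Powers of d = -A^2 - A^-2: d^2 = A^4 + 2 + A^-4; d^3 = -A^6 - 3*A^2 - 3*A^-2 - A^-6; d^4 = A^8 + 4*A^4 + 6 + 4*A^-4 + A^-8.
  A^7 * (d^2) = A^11 + 2*A^7 + A^3
  A^5 * (4*d + 3*d^3) = -3*A^11 - 13*A^7 - 13*A^3 - 3*A^-1
  A^3 * (5 + 15*d^2 + d^4) = A^11 + 19*A^7 + 41*A^3 + 19*A^-1 + A^-5
  A^1 * (27*d + 8*d^3) = -8*A^7 - 51*A^3 - 51*A^-1 - 8*A^-5
  A^-1 * (14 + 20*d^2 + d^4) = A^7 + 24*A^3 + 60*A^-1 + 24*A^-5 + A^-9
  A^-3 * (17*d + 4*d^3) = -4*A^3 - 29*A^-1 - 29*A^-5 - 4*A^-9
  A^-5 * (7*d^2) = 7*A^-1 + 14*A^-5 + 7*A^-9
  A^-7 * (d^3) = -A^-1 - 3*A^-5 - 3*A^-9 - A^-13
Summing the groups: <K> = -A^11 + A^7 - 2*A^3 + 2*A^-1 - A^-5 + A^-9 - A^-13
Normalise by the writhe: (-A^3)^(-w) = (-A^3)^(-1) = -A^-3, so f(A) = -A^-3 * <K> = A^8 - A^4 + 2 - 2*A^-4 + A^-8 - A^-12 + A^-16.
Substitute A = t^(-1/4), i.e. A^e → t^(-e/4): V(t) = t^4 - t^3 + t^2 - 2*t + 2 - t^-1 + t^-2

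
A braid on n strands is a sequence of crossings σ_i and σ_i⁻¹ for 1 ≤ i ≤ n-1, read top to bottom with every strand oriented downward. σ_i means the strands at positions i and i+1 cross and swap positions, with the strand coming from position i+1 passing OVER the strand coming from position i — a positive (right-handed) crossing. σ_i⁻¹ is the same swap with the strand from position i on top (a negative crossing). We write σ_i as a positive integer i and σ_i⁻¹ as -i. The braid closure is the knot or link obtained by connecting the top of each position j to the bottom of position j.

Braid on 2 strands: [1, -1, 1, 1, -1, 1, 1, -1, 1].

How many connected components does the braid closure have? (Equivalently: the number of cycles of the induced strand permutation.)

1

Derivation:
Track the strand permutation on 2 strands, starting from identity.
  step 1: s1 swaps positions 1,2 -> [2 1]
  step 2: s1^-1 swaps positions 1,2 -> [1 2]
  step 3: s1 swaps positions 1,2 -> [2 1]
  step 4: s1 swaps positions 1,2 -> [1 2]
  step 5: s1^-1 swaps positions 1,2 -> [2 1]
  step 6: s1 swaps positions 1,2 -> [1 2]
  step 7: s1 swaps positions 1,2 -> [2 1]
  step 8: s1^-1 swaps positions 1,2 -> [1 2]
  step 9: s1 swaps positions 1,2 -> [2 1]
Final permutation (position -> original strand): [2 1]
Closure components = cycle count of this permutation = 1.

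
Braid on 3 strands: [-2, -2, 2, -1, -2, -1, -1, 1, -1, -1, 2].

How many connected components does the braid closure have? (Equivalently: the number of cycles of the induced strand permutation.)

2

Derivation:
Track the strand permutation on 3 strands, starting from identity.
  step 1: s2^-1 swaps positions 2,3 -> [1 3 2]
  step 2: s2^-1 swaps positions 2,3 -> [1 2 3]
  step 3: s2 swaps positions 2,3 -> [1 3 2]
  step 4: s1^-1 swaps positions 1,2 -> [3 1 2]
  step 5: s2^-1 swaps positions 2,3 -> [3 2 1]
  step 6: s1^-1 swaps positions 1,2 -> [2 3 1]
  step 7: s1^-1 swaps positions 1,2 -> [3 2 1]
  step 8: s1 swaps positions 1,2 -> [2 3 1]
  step 9: s1^-1 swaps positions 1,2 -> [3 2 1]
  step 10: s1^-1 swaps positions 1,2 -> [2 3 1]
  step 11: s2 swaps positions 2,3 -> [2 1 3]
Final permutation (position -> original strand): [2 1 3]
Closure components = cycle count of this permutation = 2.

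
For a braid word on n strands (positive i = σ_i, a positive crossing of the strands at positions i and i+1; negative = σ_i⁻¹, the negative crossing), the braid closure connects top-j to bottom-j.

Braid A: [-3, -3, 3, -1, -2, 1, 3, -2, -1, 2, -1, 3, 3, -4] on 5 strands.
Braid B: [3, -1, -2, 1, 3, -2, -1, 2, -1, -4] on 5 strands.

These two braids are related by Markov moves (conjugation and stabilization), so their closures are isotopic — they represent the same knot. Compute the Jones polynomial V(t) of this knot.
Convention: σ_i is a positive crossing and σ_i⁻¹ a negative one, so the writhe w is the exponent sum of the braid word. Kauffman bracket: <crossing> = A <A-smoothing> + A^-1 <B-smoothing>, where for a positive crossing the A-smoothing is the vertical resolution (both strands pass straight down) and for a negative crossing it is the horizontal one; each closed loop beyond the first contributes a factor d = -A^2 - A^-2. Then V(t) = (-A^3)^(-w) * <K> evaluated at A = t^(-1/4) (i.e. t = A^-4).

Markov-equivalent braids have isotopic closures, hence identical knot invariants. Strip the Markov moves from each word to reach a common short braid β, then compute V(t) once on β.
Braid A: s3^-1 s3^-1 s3 s1^-1 s2^-1 s1 s3 s2^-1 s1^-1 s2 s1^-1 s3 s3 s4^-1 on 5 strands reduces by inverse Markov moves (closure unchanged at each step):
  Destabilize: the word has the form β·s4^-1 where s4^-1 occurs only as the final letter (β ∈ B_4); drop it and the last strand → 4 strands.
  Deconjugate: the word is γ·β·γ⁻¹ with γ = s3^-1 s3^-1 (prefix) and γ⁻¹ = s3 s3 (suffix); strip both.
Reduced to β = s3 s1^-1 s2^-1 s1 s3 s2^-1 s1^-1 s2 s1^-1 on 4 strands, 9 crossings.
Braid B: s3 s1^-1 s2^-1 s1 s3 s2^-1 s1^-1 s2 s1^-1 s4^-1 on 5 strands reduces by inverse Markov moves (closure unchanged at each step):
  Destabilize: the word has the form β·s4^-1 where s4^-1 occurs only as the final letter (β ∈ B_4); drop it and the last strand → 4 strands.
Reduced to β = s3 s1^-1 s2^-1 s1 s3 s2^-1 s1^-1 s2 s1^-1 on 4 strands, 9 crossings.
Both give the same β = s3 s1^-1 s2^-1 s1 s3 s2^-1 s1^-1 s2 s1^-1 on 4 strands, so one state sum suffices:
Braid: s3 s1^-1 s2^-1 s1 s3 s2^-1 s1^-1 s2 s1^-1 on 4 strands, 9 crossings.
Writhe w = (#positive) - (#negative) = 4 - 5 = -1.
State-sum expansion of <K>. There are 2^9 = 512 states.
For each crossing: s=0 is the vertical smoothing, s=1 horizontal. Crossing k contributes A^(sign_k * (1 - 2*s_k)); loop factor d = -A^2 - A^-2.
Tabulate the states by total A-exponent and number of loops L (A-exp: L × count):
  A^9: L=5 ×1
  A^7: L=4 ×9
  A^5: L=3 ×32, L=5 ×4
  A^3: L=2 ×53, L=4 ×30, L=6 ×1
  A^1: L=1 ×35, L=3 ×80, L=5 ×11
  A^-1: L=2 ×86, L=4 ×39, L=6 ×1
  A^-3: L=1 ×21, L=3 ×58, L=5 ×5
  A^-5: L=2 ×26, L=4 ×10
  A^-7: L=1 ×3, L=3 ×6
  A^-9: L=2 ×1
Each group contributes A^e * Σ count * d^(L-1):
Powers of d = -A^2 - A^-2: d^2 = A^4 + 2 + A^-4; d^3 = -A^6 - 3*A^2 - 3*A^-2 - A^-6; d^4 = A^8 + 4*A^4 + 6 + 4*A^-4 + A^-8; d^5 = -A^10 - 5*A^6 - 10*A^2 - 10*A^-2 - 5*A^-6 - A^-10.
  A^9 * (d^4) = A^17 + 4*A^13 + 6*A^9 + 4*A^5 + A
  A^7 * (9*d^3) = -9*A^13 - 27*A^9 - 27*A^5 - 9*A
  A^5 * (32*d^2 + 4*d^4) = 4*A^13 + 48*A^9 + 88*A^5 + 48*A + 4*A^-3
  A^3 * (53*d + 30*d^3 + d^5) = -A^13 - 35*A^9 - 153*A^5 - 153*A - 35*A^-3 - A^-7
  A^1 * (35 + 80*d^2 + 11*d^4) = 11*A^9 + 124*A^5 + 261*A + 124*A^-3 + 11*A^-7
  A^-1 * (86*d + 39*d^3 + d^5) = -A^9 - 44*A^5 - 213*A - 213*A^-3 - 44*A^-7 - A^-11
  A^-3 * (21 + 58*d^2 + 5*d^4) = 5*A^5 + 78*A + 167*A^-3 + 78*A^-7 + 5*A^-11
  A^-5 * (26*d + 10*d^3) = -10*A - 56*A^-3 - 56*A^-7 - 10*A^-11
  A^-7 * (3 + 6*d^2) = 6*A^-3 + 15*A^-7 + 6*A^-11
  A^-9 * (d) = -A^-7 - A^-11
Summing the groups: <K> = A^17 - 2*A^13 + 2*A^9 - 3*A^5 + 3*A - 3*A^-3 + 2*A^-7 - A^-11
Normalise by the writhe: (-A^3)^(-w) = (-A^3)^(1) = -A^3, so f(A) = -A^3 * <K> = -A^20 + 2*A^16 - 2*A^12 + 3*A^8 - 3*A^4 + 3 - 2*A^-4 + A^-8.
Substitute A = t^(-1/4), i.e. A^e → t^(-e/4): V(t) = t^2 - 2*t + 3 - 3*t^-1 + 3*t^-2 - 2*t^-3 + 2*t^-4 - t^-5

Answer: t^2 - 2*t + 3 - 3*t^-1 + 3*t^-2 - 2*t^-3 + 2*t^-4 - t^-5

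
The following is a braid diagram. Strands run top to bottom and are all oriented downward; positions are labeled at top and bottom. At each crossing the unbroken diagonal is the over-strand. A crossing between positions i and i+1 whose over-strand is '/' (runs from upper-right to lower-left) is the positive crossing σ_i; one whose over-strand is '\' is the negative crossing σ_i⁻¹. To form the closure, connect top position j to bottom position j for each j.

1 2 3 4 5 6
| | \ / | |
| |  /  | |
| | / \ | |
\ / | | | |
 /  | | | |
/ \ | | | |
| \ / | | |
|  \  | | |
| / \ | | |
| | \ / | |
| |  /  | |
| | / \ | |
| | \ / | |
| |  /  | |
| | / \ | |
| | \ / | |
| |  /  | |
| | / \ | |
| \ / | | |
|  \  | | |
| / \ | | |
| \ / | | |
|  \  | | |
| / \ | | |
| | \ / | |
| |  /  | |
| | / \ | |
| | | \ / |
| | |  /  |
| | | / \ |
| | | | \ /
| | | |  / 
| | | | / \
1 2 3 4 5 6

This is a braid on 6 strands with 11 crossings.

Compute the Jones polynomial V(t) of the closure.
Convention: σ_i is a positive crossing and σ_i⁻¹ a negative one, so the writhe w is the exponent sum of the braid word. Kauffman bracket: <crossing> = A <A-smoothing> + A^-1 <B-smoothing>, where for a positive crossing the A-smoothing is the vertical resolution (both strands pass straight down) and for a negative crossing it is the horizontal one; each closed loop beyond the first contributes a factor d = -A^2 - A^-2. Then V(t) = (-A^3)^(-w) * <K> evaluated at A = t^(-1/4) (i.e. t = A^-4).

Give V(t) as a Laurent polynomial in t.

Reading the diagram top to bottom ('/'-over between positions i,i+1 = s_i, '\'-over = s_i^-1): braid word = s3 s1 s2^-1 s3 s3 s3 s2^-1 s2^-1 s3 s4 s5.
The presented braid s3 s1 s2^-1 s3 s3 s3 s2^-1 s2^-1 s3 s4 s5 on 6 strands reduces by inverse Markov moves (closure unchanged at each step):
  Destabilize: the word has the form β·s5 where s5 occurs only as the final letter (β ∈ B_5); drop it and the last strand → 5 strands.
  Destabilize: the word has the form β·s4 where s4 occurs only as the final letter (β ∈ B_4); drop it and the last strand → 4 strands.
Reduced to β = s3 s1 s2^-1 s3 s3 s3 s2^-1 s2^-1 s3 on 4 strands, 9 crossings.
Compute on β:
Braid: s3 s1 s2^-1 s3 s3 s3 s2^-1 s2^-1 s3 on 4 strands, 9 crossings.
Writhe w = (#positive) - (#negative) = 6 - 3 = 3.
State-sum expansion of <K>. There are 2^9 = 512 states.
Each crossing splits two ways (0=vertical, 1=horizontal). The state's weight is A^(#A-smoothings - #B-smoothings) * d^(loops - 1).
Tabulate the states by total A-exponent and number of loops L (A-exp: L × count):
  A^9: L=5 ×1
  A^7: L=4 ×9
  A^5: L=3 ×32, L=5 ×4
  A^3: L=2 ×51, L=4 ×32, L=6 ×1
  A^1: L=1 ×27, L=3 ×81, L=5 ×18
  A^-1: L=2 ×53, L=4 ×67, L=6 ×6
  A^-3: L=3 ×50, L=5 ×33, L=7 ×1
  A^-5: L=4 ×27, L=6 ×9
  A^-7: L=5 ×8, L=7 ×1
  A^-9: L=6 ×1
Each group contributes A^e * Σ count * d^(L-1):
Powers of d = -A^2 - A^-2: d^2 = A^4 + 2 + A^-4; d^3 = -A^6 - 3*A^2 - 3*A^-2 - A^-6; d^4 = A^8 + 4*A^4 + 6 + 4*A^-4 + A^-8; d^5 = -A^10 - 5*A^6 - 10*A^2 - 10*A^-2 - 5*A^-6 - A^-10; d^6 = A^12 + 6*A^8 + 15*A^4 + 20 + 15*A^-4 + 6*A^-8 + A^-12.
  A^9 * (d^4) = A^17 + 4*A^13 + 6*A^9 + 4*A^5 + A
  A^7 * (9*d^3) = -9*A^13 - 27*A^9 - 27*A^5 - 9*A
  A^5 * (32*d^2 + 4*d^4) = 4*A^13 + 48*A^9 + 88*A^5 + 48*A + 4*A^-3
  A^3 * (51*d + 32*d^3 + d^5) = -A^13 - 37*A^9 - 157*A^5 - 157*A - 37*A^-3 - A^-7
  A^1 * (27 + 81*d^2 + 18*d^4) = 18*A^9 + 153*A^5 + 297*A + 153*A^-3 + 18*A^-7
  A^-1 * (53*d + 67*d^3 + 6*d^5) = -6*A^9 - 97*A^5 - 314*A - 314*A^-3 - 97*A^-7 - 6*A^-11
  A^-3 * (50*d^2 + 33*d^4 + d^6) = A^9 + 39*A^5 + 197*A + 318*A^-3 + 197*A^-7 + 39*A^-11 + A^-15
  A^-5 * (27*d^3 + 9*d^5) = -9*A^5 - 72*A - 171*A^-3 - 171*A^-7 - 72*A^-11 - 9*A^-15
  A^-7 * (8*d^4 + d^6) = A^5 + 14*A + 47*A^-3 + 68*A^-7 + 47*A^-11 + 14*A^-15 + A^-19
  A^-9 * (d^5) = -A - 5*A^-3 - 10*A^-7 - 10*A^-11 - 5*A^-15 - A^-19
Summing the groups: <K> = A^17 - 2*A^13 + 3*A^9 - 5*A^5 + 4*A - 5*A^-3 + 4*A^-7 - 2*A^-11 + A^-15
Normalise by the writhe: (-A^3)^(-w) = (-A^3)^(-3) = -A^-9, so f(A) = -A^-9 * <K> = -A^8 + 2*A^4 - 3 + 5*A^-4 - 4*A^-8 + 5*A^-12 - 4*A^-16 + 2*A^-20 - A^-24.
Substitute A = t^(-1/4), i.e. A^e → t^(-e/4): V(t) = -t^6 + 2*t^5 - 4*t^4 + 5*t^3 - 4*t^2 + 5*t - 3 + 2*t^-1 - t^-2

Answer: -t^6 + 2*t^5 - 4*t^4 + 5*t^3 - 4*t^2 + 5*t - 3 + 2*t^-1 - t^-2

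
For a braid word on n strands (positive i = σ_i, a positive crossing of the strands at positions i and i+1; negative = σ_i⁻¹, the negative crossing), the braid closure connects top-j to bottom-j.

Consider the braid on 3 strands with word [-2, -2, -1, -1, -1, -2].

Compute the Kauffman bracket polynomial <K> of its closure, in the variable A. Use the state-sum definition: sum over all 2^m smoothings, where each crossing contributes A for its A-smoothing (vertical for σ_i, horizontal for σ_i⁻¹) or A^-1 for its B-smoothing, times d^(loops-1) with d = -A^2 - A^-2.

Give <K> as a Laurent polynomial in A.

A^14 - 2*A^10 + A^6 - 2*A^2 + 2*A^-2 + A^-10

Derivation:
Braid: s2^-1 s2^-1 s1^-1 s1^-1 s1^-1 s2^-1 on 3 strands, 6 crossings.
Writhe w = (#positive) - (#negative) = 0 - 6 = -6.
State-sum expansion of <K>. There are 2^6 = 64 states.
Each crossing splits two ways (0=vertical, 1=horizontal). The state's weight is A^(#A-smoothings - #B-smoothings) * d^(loops - 1).
Tabulate the states by total A-exponent and number of loops L (A-exp: L × count):
  A^6: L=5 ×1
  A^4: L=4 ×6
  A^2: L=3 ×15
  A^0: L=2 ×18, L=4 ×2
  A^-2: L=1 ×9, L=3 ×6
  A^-4: L=2 ×6
  A^-6: L=3 ×1
Each group contributes A^e * Σ count * d^(L-1):
Powers of d = -A^2 - A^-2: d^2 = A^4 + 2 + A^-4; d^3 = -A^6 - 3*A^2 - 3*A^-2 - A^-6; d^4 = A^8 + 4*A^4 + 6 + 4*A^-4 + A^-8.
  A^6 * (d^4) = A^14 + 4*A^10 + 6*A^6 + 4*A^2 + A^-2
  A^4 * (6*d^3) = -6*A^10 - 18*A^6 - 18*A^2 - 6*A^-2
  A^2 * (15*d^2) = 15*A^6 + 30*A^2 + 15*A^-2
  A^0 * (18*d + 2*d^3) = -2*A^6 - 24*A^2 - 24*A^-2 - 2*A^-6
  A^-2 * (9 + 6*d^2) = 6*A^2 + 21*A^-2 + 6*A^-6
  A^-4 * (6*d) = -6*A^-2 - 6*A^-6
  A^-6 * (d^2) = A^-2 + 2*A^-6 + A^-10
Summing the groups: <K> = A^14 - 2*A^10 + A^6 - 2*A^2 + 2*A^-2 + A^-10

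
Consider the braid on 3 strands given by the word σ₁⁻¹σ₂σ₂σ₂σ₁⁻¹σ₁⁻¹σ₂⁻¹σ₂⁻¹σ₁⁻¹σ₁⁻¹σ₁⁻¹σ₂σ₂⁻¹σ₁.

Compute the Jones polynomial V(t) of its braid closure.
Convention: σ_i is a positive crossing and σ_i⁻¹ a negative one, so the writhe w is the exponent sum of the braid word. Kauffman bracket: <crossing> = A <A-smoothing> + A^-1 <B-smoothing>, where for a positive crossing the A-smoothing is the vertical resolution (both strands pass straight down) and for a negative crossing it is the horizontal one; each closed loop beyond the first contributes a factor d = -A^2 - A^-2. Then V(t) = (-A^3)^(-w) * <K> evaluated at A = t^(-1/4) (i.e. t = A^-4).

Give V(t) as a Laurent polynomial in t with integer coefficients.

-1 + 3*t^-1 - 4*t^-2 + 6*t^-3 - 5*t^-4 + 5*t^-5 - 4*t^-6 + 2*t^-7 - t^-8

Derivation:
The presented braid s1^-1 s2 s2 s2 s1^-1 s1^-1 s2^-1 s2^-1 s1^-1 s1^-1 s1^-1 s2 s2^-1 s1 on 3 strands reduces by inverse Markov moves (closure unchanged at each step):
  Deconjugate: the word is γ·β·γ⁻¹ with γ = s1^-1 s2 (prefix) and γ⁻¹ = s2^-1 s1 (suffix); strip both.
Reduced to β = s2 s2 s1^-1 s1^-1 s2^-1 s2^-1 s1^-1 s1^-1 s1^-1 s2 on 3 strands, 10 crossings.
Compute on β:
Braid: s2 s2 s1^-1 s1^-1 s2^-1 s2^-1 s1^-1 s1^-1 s1^-1 s2 on 3 strands, 10 crossings.
Writhe w = (#positive) - (#negative) = 3 - 7 = -4.
State-sum expansion of <K>. There are 2^10 = 1024 states.
Smooth each crossing (0=||, 1=⌣⌢); contribution A^(Σ sign_k(1-2s_k)) * d^(L-1).
Tabulate the states by total A-exponent and number of loops L (A-exp: L × count):
  A^10: L=6 ×1
  A^8: L=5 ×10
  A^6: L=4 ×41, L=6 ×4
  A^4: L=3 ×87, L=5 ×32, L=7 ×1
  A^2: L=2 ×97, L=4 ×100, L=6 ×13
  A^0: L=1 ×46, L=3 ×152, L=5 ×52, L=7 ×2
  A^-2: L=2 ×103, L=4 ×96, L=6 ×11
  A^-4: L=1 ×15, L=3 ×79, L=5 ×26
  A^-6: L=2 ×18, L=4 ×26, L=6 ×1
  A^-8: L=3 ×8, L=5 ×2
  A^-10: L=4 ×1
Each group contributes A^e * Σ count * d^(L-1):
Powers of d = -A^2 - A^-2: d^2 = A^4 + 2 + A^-4; d^3 = -A^6 - 3*A^2 - 3*A^-2 - A^-6; d^4 = A^8 + 4*A^4 + 6 + 4*A^-4 + A^-8; d^5 = -A^10 - 5*A^6 - 10*A^2 - 10*A^-2 - 5*A^-6 - A^-10; d^6 = A^12 + 6*A^8 + 15*A^4 + 20 + 15*A^-4 + 6*A^-8 + A^-12.
  A^10 * (d^5) = -A^20 - 5*A^16 - 10*A^12 - 10*A^8 - 5*A^4 - 1
  A^8 * (10*d^4) = 10*A^16 + 40*A^12 + 60*A^8 + 40*A^4 + 10
  A^6 * (41*d^3 + 4*d^5) = -4*A^16 - 61*A^12 - 163*A^8 - 163*A^4 - 61 - 4*A^-4
  A^4 * (87*d^2 + 32*d^4 + d^6) = A^16 + 38*A^12 + 230*A^8 + 386*A^4 + 230 + 38*A^-4 + A^-8
  A^2 * (97*d + 100*d^3 + 13*d^5) = -13*A^12 - 165*A^8 - 527*A^4 - 527 - 165*A^-4 - 13*A^-8
  A^0 * (46 + 152*d^2 + 52*d^4 + 2*d^6) = 2*A^12 + 64*A^8 + 390*A^4 + 702 + 390*A^-4 + 64*A^-8 + 2*A^-12
  A^-2 * (103*d + 96*d^3 + 11*d^5) = -11*A^8 - 151*A^4 - 501 - 501*A^-4 - 151*A^-8 - 11*A^-12
  A^-4 * (15 + 79*d^2 + 26*d^4) = 26*A^4 + 183 + 329*A^-4 + 183*A^-8 + 26*A^-12
  A^-6 * (18*d + 26*d^3 + d^5) = -A^4 - 31 - 106*A^-4 - 106*A^-8 - 31*A^-12 - A^-16
  A^-8 * (8*d^2 + 2*d^4) = 2 + 16*A^-4 + 28*A^-8 + 16*A^-12 + 2*A^-16
  A^-10 * (d^3) = -A^-4 - 3*A^-8 - 3*A^-12 - A^-16
Summing the groups: <K> = -A^20 + 2*A^16 - 4*A^12 + 5*A^8 - 5*A^4 + 6 - 4*A^-4 + 3*A^-8 - A^-12
Normalise by the writhe: (-A^3)^(-w) = (-A^3)^(4) = A^12, so f(A) = A^12 * <K> = -A^32 + 2*A^28 - 4*A^24 + 5*A^20 - 5*A^16 + 6*A^12 - 4*A^8 + 3*A^4 - 1.
Substitute A = t^(-1/4), i.e. A^e → t^(-e/4): V(t) = -1 + 3*t^-1 - 4*t^-2 + 6*t^-3 - 5*t^-4 + 5*t^-5 - 4*t^-6 + 2*t^-7 - t^-8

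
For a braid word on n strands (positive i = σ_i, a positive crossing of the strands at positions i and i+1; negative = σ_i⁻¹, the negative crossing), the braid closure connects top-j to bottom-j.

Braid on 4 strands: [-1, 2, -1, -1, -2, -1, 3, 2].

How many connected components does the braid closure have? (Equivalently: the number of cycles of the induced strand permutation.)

2

Derivation:
Track the strand permutation on 4 strands, starting from identity.
  step 1: s1^-1 swaps positions 1,2 -> [2 1 3 4]
  step 2: s2 swaps positions 2,3 -> [2 3 1 4]
  step 3: s1^-1 swaps positions 1,2 -> [3 2 1 4]
  step 4: s1^-1 swaps positions 1,2 -> [2 3 1 4]
  step 5: s2^-1 swaps positions 2,3 -> [2 1 3 4]
  step 6: s1^-1 swaps positions 1,2 -> [1 2 3 4]
  step 7: s3 swaps positions 3,4 -> [1 2 4 3]
  step 8: s2 swaps positions 2,3 -> [1 4 2 3]
Final permutation (position -> original strand): [1 4 2 3]
Closure components = cycle count of this permutation = 2.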